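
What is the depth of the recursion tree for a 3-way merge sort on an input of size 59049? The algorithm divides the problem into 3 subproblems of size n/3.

For divide and conquer with division factor 3:

Problem sizes at each level:
Level 0: 59049
Level 1: 19683
Level 2: 6561
Level 3: 2187
Level 4: 729
Level 5: 243
Level 6: 81
Level 7: 27
Level 8: 9
Level 9: 3
Level 10: 1

The root is level 0 and the size-1 base case is level 10 (the tree spans levels 0 through 10, i.e. 11 levels counting the root), so the depth is the number of divisions: log_3(59049) = 10

The recursion tree depth is log_3(59049) = 10. At each level, the problem size is divided by 3, so it takes 10 divisions to reduce to a base case of size 1. The algorithm makes 3 recursive calls at each level.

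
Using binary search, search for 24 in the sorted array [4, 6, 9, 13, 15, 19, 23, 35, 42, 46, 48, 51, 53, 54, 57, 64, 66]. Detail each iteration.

Binary search for 24 in [4, 6, 9, 13, 15, 19, 23, 35, 42, 46, 48, 51, 53, 54, 57, 64, 66]:

lo=0, hi=16, mid=8, arr[mid]=42 -> 42 > 24, search left half
lo=0, hi=7, mid=3, arr[mid]=13 -> 13 < 24, search right half
lo=4, hi=7, mid=5, arr[mid]=19 -> 19 < 24, search right half
lo=6, hi=7, mid=6, arr[mid]=23 -> 23 < 24, search right half
lo=7, hi=7, mid=7, arr[mid]=35 -> 35 > 24, search left half
lo=7 > hi=6, target 24 not found

Binary search determines that 24 is not in the array after 5 comparisons. The search space was exhausted without finding the target.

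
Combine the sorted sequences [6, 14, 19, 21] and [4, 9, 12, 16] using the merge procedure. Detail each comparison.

Merging process:

Compare 6 vs 4: take 4 from right. Merged: [4]
Compare 6 vs 9: take 6 from left. Merged: [4, 6]
Compare 14 vs 9: take 9 from right. Merged: [4, 6, 9]
Compare 14 vs 12: take 12 from right. Merged: [4, 6, 9, 12]
Compare 14 vs 16: take 14 from left. Merged: [4, 6, 9, 12, 14]
Compare 19 vs 16: take 16 from right. Merged: [4, 6, 9, 12, 14, 16]
Append remaining from left: [19, 21]. Merged: [4, 6, 9, 12, 14, 16, 19, 21]

Final merged array: [4, 6, 9, 12, 14, 16, 19, 21]
Total comparisons: 6

The merged array is [4, 6, 9, 12, 14, 16, 19, 21], requiring 6 comparisons. The merge step runs in O(n) time where n is the total number of elements.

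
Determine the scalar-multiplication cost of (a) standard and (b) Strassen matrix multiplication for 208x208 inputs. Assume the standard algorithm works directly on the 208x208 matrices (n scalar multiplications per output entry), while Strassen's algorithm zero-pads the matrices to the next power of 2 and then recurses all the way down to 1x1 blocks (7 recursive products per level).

Matrix multiplication for 208x208 matrices:

Strassen's algorithm requires power-of-2 dimensions. Pad 208x208 to 256x256 (next power of 2).

Standard algorithm: 208^3 = 8998912 multiplications
Strassen's algorithm: 7^(log2(256)) = 7^8 = 5764801 multiplications
Savings: 8998912 - 5764801 = 3234111 multiplications

Standard: 8998912 multiplications (208^3). Strassen: 5764801 multiplications (7^8, after padding to 256x256). Strassen reduces 8 recursive multiplications to 7 at each level.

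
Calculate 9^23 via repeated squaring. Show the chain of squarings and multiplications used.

Computing 9^23 by squaring (build up from 9^1; each line after the first costs one multiplication):

9^1 = 9
9^2 = (9^1)^2 = 9^2 = 81
9^4 = (9^2)^2 = 81^2 = 6561
9^5 = 9 * 9^4 = 9 * 6561 = 59049
9^10 = (9^5)^2 = 59049^2 = 3486784401
9^11 = 9 * 9^10 = 9 * 3486784401 = 31381059609
9^22 = (9^11)^2 = 31381059609^2 = 984770902183611232881
9^23 = 9 * 9^22 = 9 * 984770902183611232881 = 8862938119652501095929

Result: 8862938119652501095929
Multiplications needed: 7 (7 lines after 9^1)

9^23 = 8862938119652501095929. Using exponentiation by squaring, this requires 7 multiplications. The key idea: if the exponent is even, square the half-power; if odd, multiply by the base once.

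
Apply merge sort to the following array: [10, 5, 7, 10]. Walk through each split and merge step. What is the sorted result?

Merge sort trace:

Split: [10, 5, 7, 10] -> [10, 5] and [7, 10]
  Split: [10, 5] -> [10] and [5]
  Merge: [10] + [5] -> [5, 10]
  Split: [7, 10] -> [7] and [10]
  Merge: [7] + [10] -> [7, 10]
Merge: [5, 10] + [7, 10] -> [5, 7, 10, 10]

Final sorted array: [5, 7, 10, 10]

The merge sort proceeds by recursively splitting the array and merging sorted halves.
After all merges, the sorted array is [5, 7, 10, 10].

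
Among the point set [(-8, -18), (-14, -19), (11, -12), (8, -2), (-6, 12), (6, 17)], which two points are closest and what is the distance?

Computing all pairwise distances among 6 points:

d((-8, -18), (-14, -19)) = 6.0828 <-- minimum
d((-8, -18), (11, -12)) = 19.9249
d((-8, -18), (8, -2)) = 22.6274
d((-8, -18), (-6, 12)) = 30.0666
d((-8, -18), (6, 17)) = 37.6962
d((-14, -19), (11, -12)) = 25.9615
d((-14, -19), (8, -2)) = 27.8029
d((-14, -19), (-6, 12)) = 32.0156
d((-14, -19), (6, 17)) = 41.1825
d((11, -12), (8, -2)) = 10.4403
d((11, -12), (-6, 12)) = 29.4109
d((11, -12), (6, 17)) = 29.4279
d((8, -2), (-6, 12)) = 19.799
d((8, -2), (6, 17)) = 19.105
d((-6, 12), (6, 17)) = 13.0

Closest pair: (-8, -18) and (-14, -19) with distance 6.0828

The closest pair is (-8, -18) and (-14, -19) with Euclidean distance 6.0828. For 6 points, brute-force pairwise comparison is shown above. For large n, the divide-and-conquer algorithm (sort by x, recurse on halves, check the dividing strip) achieves O(n log n).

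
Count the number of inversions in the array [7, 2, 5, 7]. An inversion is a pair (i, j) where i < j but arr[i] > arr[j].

Finding inversions in [7, 2, 5, 7]:

(0, 1): arr[0]=7 > arr[1]=2
(0, 2): arr[0]=7 > arr[2]=5

Total inversions: 2

The array has 2 inversion(s): (0,1), (0,2). Each pair (i,j) satisfies i < j and arr[i] > arr[j].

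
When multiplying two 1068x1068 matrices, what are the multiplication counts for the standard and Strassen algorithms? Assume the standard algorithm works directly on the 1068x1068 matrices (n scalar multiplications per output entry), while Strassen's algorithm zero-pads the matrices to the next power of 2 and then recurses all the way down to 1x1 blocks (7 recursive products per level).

Matrix multiplication for 1068x1068 matrices:

Strassen's algorithm requires power-of-2 dimensions. Pad 1068x1068 to 2048x2048 (next power of 2).

Standard algorithm: 1068^3 = 1218186432 multiplications
Strassen's algorithm: 7^(log2(2048)) = 7^11 = 1977326743 multiplications
Difference: 1218186432 - 1977326743 = -759140311 (Strassen uses MORE here due to padding overhead — for small or just-over-power-of-2 n, padding can outweigh the per-level savings)

Standard: 1218186432 multiplications (1068^3). Strassen: 1977326743 multiplications (7^11, after padding to 2048x2048). Strassen reduces 8 recursive multiplications to 7 at each level.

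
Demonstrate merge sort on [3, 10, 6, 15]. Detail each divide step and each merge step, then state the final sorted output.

Merge sort trace:

Split: [3, 10, 6, 15] -> [3, 10] and [6, 15]
  Split: [3, 10] -> [3] and [10]
  Merge: [3] + [10] -> [3, 10]
  Split: [6, 15] -> [6] and [15]
  Merge: [6] + [15] -> [6, 15]
Merge: [3, 10] + [6, 15] -> [3, 6, 10, 15]

Final sorted array: [3, 6, 10, 15]

The merge sort proceeds by recursively splitting the array and merging sorted halves.
After all merges, the sorted array is [3, 6, 10, 15].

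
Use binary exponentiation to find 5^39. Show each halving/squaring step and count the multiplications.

Computing 5^39 by squaring (build up from 5^1; each line after the first costs one multiplication):

5^1 = 5
5^2 = (5^1)^2 = 5^2 = 25
5^4 = (5^2)^2 = 25^2 = 625
5^8 = (5^4)^2 = 625^2 = 390625
5^9 = 5 * 5^8 = 5 * 390625 = 1953125
5^18 = (5^9)^2 = 1953125^2 = 3814697265625
5^19 = 5 * 5^18 = 5 * 3814697265625 = 19073486328125
5^38 = (5^19)^2 = 19073486328125^2 = 363797880709171295166015625
5^39 = 5 * 5^38 = 5 * 363797880709171295166015625 = 1818989403545856475830078125

Result: 1818989403545856475830078125
Multiplications needed: 8 (8 lines after 5^1)

5^39 = 1818989403545856475830078125. Using exponentiation by squaring, this requires 8 multiplications. The key idea: if the exponent is even, square the half-power; if odd, multiply by the base once.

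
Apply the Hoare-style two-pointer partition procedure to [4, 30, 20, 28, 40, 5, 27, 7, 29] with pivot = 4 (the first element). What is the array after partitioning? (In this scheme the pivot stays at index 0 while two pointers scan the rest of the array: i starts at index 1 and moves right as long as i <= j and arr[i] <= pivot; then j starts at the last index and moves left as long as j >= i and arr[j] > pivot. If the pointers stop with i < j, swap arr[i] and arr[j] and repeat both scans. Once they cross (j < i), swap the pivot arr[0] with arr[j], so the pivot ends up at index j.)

Hoare-style two-pointer partition with pivot = 4:

Initial array: [4, 30, 20, 28, 40, 5, 27, 7, 29]

Pointers start at i = 1, j = 8.
i ends at 1, j ends at 0: the pointers have crossed (j < i), so scanning stops.

j = 0, so swapping arr[0] with arr[j] leaves the pivot at position 0: [4, 30, 20, 28, 40, 5, 27, 7, 29]
Pivot position: 0

After partitioning with pivot 4, the array becomes [4, 30, 20, 28, 40, 5, 27, 7, 29]. The pivot is placed at index 0. All elements to the left of the pivot are <= 4, and all elements to the right are > 4.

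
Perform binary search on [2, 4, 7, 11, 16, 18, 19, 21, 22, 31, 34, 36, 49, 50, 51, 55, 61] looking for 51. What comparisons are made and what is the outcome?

Binary search for 51 in [2, 4, 7, 11, 16, 18, 19, 21, 22, 31, 34, 36, 49, 50, 51, 55, 61]:

lo=0, hi=16, mid=8, arr[mid]=22 -> 22 < 51, search right half
lo=9, hi=16, mid=12, arr[mid]=49 -> 49 < 51, search right half
lo=13, hi=16, mid=14, arr[mid]=51 -> Found target at index 14!

Binary search finds 51 at index 14 after 3 comparisons. The search repeatedly halves the search space by comparing with the middle element.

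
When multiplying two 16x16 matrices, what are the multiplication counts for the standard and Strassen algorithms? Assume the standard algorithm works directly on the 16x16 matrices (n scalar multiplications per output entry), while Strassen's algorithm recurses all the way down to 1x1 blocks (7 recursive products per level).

Matrix multiplication for 16x16 matrices:

Standard algorithm: 16^3 = 4096 multiplications
Strassen's algorithm: 7^(log2(16)) = 7^4 = 2401 multiplications
Savings: 4096 - 2401 = 1695 multiplications

Standard: 4096 multiplications (16^3). Strassen: 2401 multiplications (7^4). Strassen reduces 8 recursive multiplications to 7 at each level.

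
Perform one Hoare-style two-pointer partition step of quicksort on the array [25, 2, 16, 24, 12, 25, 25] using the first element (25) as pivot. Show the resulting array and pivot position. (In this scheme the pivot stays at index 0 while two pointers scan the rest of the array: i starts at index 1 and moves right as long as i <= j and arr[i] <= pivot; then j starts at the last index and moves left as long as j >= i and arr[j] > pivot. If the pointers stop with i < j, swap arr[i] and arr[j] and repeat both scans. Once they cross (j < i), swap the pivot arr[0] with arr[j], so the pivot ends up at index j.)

Hoare-style two-pointer partition with pivot = 25:

Initial array: [25, 2, 16, 24, 12, 25, 25]

Pointers start at i = 1, j = 6.
i ends at 7, j ends at 6: the pointers have crossed (j < i), so scanning stops.

Swap pivot arr[0] with arr[6] to place pivot at position 6: [25, 2, 16, 24, 12, 25, 25]
Pivot position: 6

After partitioning with pivot 25, the array becomes [25, 2, 16, 24, 12, 25, 25]. The pivot is placed at index 6. All elements to the left of the pivot are <= 25, and all elements to the right are > 25.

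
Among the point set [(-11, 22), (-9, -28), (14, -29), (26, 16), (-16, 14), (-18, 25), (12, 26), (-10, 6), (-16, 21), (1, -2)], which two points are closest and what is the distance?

Computing all pairwise distances among 10 points:

d((-11, 22), (-9, -28)) = 50.04
d((-11, 22), (14, -29)) = 56.7979
d((-11, 22), (26, 16)) = 37.4833
d((-11, 22), (-16, 14)) = 9.434
d((-11, 22), (-18, 25)) = 7.6158
d((-11, 22), (12, 26)) = 23.3452
d((-11, 22), (-10, 6)) = 16.0312
d((-11, 22), (-16, 21)) = 5.099
d((-11, 22), (1, -2)) = 26.8328
d((-9, -28), (14, -29)) = 23.0217
d((-9, -28), (26, 16)) = 56.2228
d((-9, -28), (-16, 14)) = 42.5793
d((-9, -28), (-18, 25)) = 53.7587
d((-9, -28), (12, 26)) = 57.9396
d((-9, -28), (-10, 6)) = 34.0147
d((-9, -28), (-16, 21)) = 49.4975
d((-9, -28), (1, -2)) = 27.8568
d((14, -29), (26, 16)) = 46.5725
d((14, -29), (-16, 14)) = 52.4309
d((14, -29), (-18, 25)) = 62.7694
d((14, -29), (12, 26)) = 55.0364
d((14, -29), (-10, 6)) = 42.4382
d((14, -29), (-16, 21)) = 58.3095
d((14, -29), (1, -2)) = 29.9666
d((26, 16), (-16, 14)) = 42.0476
d((26, 16), (-18, 25)) = 44.911
d((26, 16), (12, 26)) = 17.2047
d((26, 16), (-10, 6)) = 37.3631
d((26, 16), (-16, 21)) = 42.2966
d((26, 16), (1, -2)) = 30.8058
d((-16, 14), (-18, 25)) = 11.1803
d((-16, 14), (12, 26)) = 30.4631
d((-16, 14), (-10, 6)) = 10.0
d((-16, 14), (-16, 21)) = 7.0
d((-16, 14), (1, -2)) = 23.3452
d((-18, 25), (12, 26)) = 30.0167
d((-18, 25), (-10, 6)) = 20.6155
d((-18, 25), (-16, 21)) = 4.4721 <-- minimum
d((-18, 25), (1, -2)) = 33.0151
d((12, 26), (-10, 6)) = 29.7321
d((12, 26), (-16, 21)) = 28.4429
d((12, 26), (1, -2)) = 30.0832
d((-10, 6), (-16, 21)) = 16.1555
d((-10, 6), (1, -2)) = 13.6015
d((-16, 21), (1, -2)) = 28.6007

Closest pair: (-18, 25) and (-16, 21) with distance 4.4721

The closest pair is (-18, 25) and (-16, 21) with Euclidean distance 4.4721. For 10 points, brute-force pairwise comparison is shown above. For large n, the divide-and-conquer algorithm (sort by x, recurse on halves, check the dividing strip) achieves O(n log n).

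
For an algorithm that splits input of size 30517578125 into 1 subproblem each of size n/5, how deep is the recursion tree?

For divide and conquer with division factor 5:

Problem sizes at each level:
Level 0: 30517578125
Level 1: 6103515625
Level 2: 1220703125
Level 3: 244140625
Level 4: 48828125
Level 5: 9765625
Level 6: 1953125
Level 7: 390625
Level 8: 78125
Level 9: 15625
Level 10: 3125
Level 11: 625
Level 12: 125
Level 13: 25
Level 14: 5
Level 15: 1

The root is level 0 and the size-1 base case is level 15 (the tree spans levels 0 through 15, i.e. 16 levels counting the root), so the depth is the number of divisions: log_5(30517578125) = 15

The recursion tree depth is log_5(30517578125) = 15. At each level, the problem size is divided by 5, so it takes 15 divisions to reduce to a base case of size 1. The algorithm makes 1 recursive call at each level.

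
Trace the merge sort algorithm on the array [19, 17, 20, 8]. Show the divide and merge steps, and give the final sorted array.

Merge sort trace:

Split: [19, 17, 20, 8] -> [19, 17] and [20, 8]
  Split: [19, 17] -> [19] and [17]
  Merge: [19] + [17] -> [17, 19]
  Split: [20, 8] -> [20] and [8]
  Merge: [20] + [8] -> [8, 20]
Merge: [17, 19] + [8, 20] -> [8, 17, 19, 20]

Final sorted array: [8, 17, 19, 20]

The merge sort proceeds by recursively splitting the array and merging sorted halves.
After all merges, the sorted array is [8, 17, 19, 20].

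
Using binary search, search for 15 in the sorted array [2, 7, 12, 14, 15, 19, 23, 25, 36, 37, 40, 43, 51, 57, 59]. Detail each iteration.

Binary search for 15 in [2, 7, 12, 14, 15, 19, 23, 25, 36, 37, 40, 43, 51, 57, 59]:

lo=0, hi=14, mid=7, arr[mid]=25 -> 25 > 15, search left half
lo=0, hi=6, mid=3, arr[mid]=14 -> 14 < 15, search right half
lo=4, hi=6, mid=5, arr[mid]=19 -> 19 > 15, search left half
lo=4, hi=4, mid=4, arr[mid]=15 -> Found target at index 4!

Binary search finds 15 at index 4 after 4 comparisons. The search repeatedly halves the search space by comparing with the middle element.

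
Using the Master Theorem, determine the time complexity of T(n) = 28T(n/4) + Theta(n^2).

Master Theorem for T(n) = 28T(n/4) + O(n^2):

a = 28, b = 4, c = 2
log_b(a) = log_4(28) = 2.4037

Case 1: c = 2 < log_4(28) = 2.4037
T(n) = O(n^(log_4 28))

For T(n) = 28T(n/4) + O(n^2): log_4(28) = 2.4037. This is Case 1 of the Master Theorem (c < log_b(a), work dominated by leaves), giving O(n^(log_4 28)).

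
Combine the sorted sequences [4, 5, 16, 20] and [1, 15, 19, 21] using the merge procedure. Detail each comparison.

Merging process:

Compare 4 vs 1: take 1 from right. Merged: [1]
Compare 4 vs 15: take 4 from left. Merged: [1, 4]
Compare 5 vs 15: take 5 from left. Merged: [1, 4, 5]
Compare 16 vs 15: take 15 from right. Merged: [1, 4, 5, 15]
Compare 16 vs 19: take 16 from left. Merged: [1, 4, 5, 15, 16]
Compare 20 vs 19: take 19 from right. Merged: [1, 4, 5, 15, 16, 19]
Compare 20 vs 21: take 20 from left. Merged: [1, 4, 5, 15, 16, 19, 20]
Append remaining from right: [21]. Merged: [1, 4, 5, 15, 16, 19, 20, 21]

Final merged array: [1, 4, 5, 15, 16, 19, 20, 21]
Total comparisons: 7

The merged array is [1, 4, 5, 15, 16, 19, 20, 21], requiring 7 comparisons. The merge step runs in O(n) time where n is the total number of elements.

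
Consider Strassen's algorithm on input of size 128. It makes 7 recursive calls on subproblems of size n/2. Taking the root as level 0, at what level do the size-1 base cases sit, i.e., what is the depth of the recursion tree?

For divide and conquer with division factor 2:

Problem sizes at each level:
Level 0: 128
Level 1: 64
Level 2: 32
Level 3: 16
Level 4: 8
Level 5: 4
Level 6: 2
Level 7: 1

The root is level 0 and the size-1 base case is level 7 (the tree spans levels 0 through 7, i.e. 8 levels counting the root), so the depth is the number of divisions: log_2(128) = 7

The recursion tree depth is log_2(128) = 7. At each level, the problem size is divided by 2, so it takes 7 divisions to reduce to a base case of size 1. The algorithm makes 7 recursive calls at each level.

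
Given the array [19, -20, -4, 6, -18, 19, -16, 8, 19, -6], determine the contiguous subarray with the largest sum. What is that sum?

Using Kadane's algorithm on [19, -20, -4, 6, -18, 19, -16, 8, 19, -6]:

Scanning through the array:
Position 1 (value -20): max_ending_here = -1, max_so_far = 19
Position 2 (value -4): max_ending_here = -4, max_so_far = 19
Position 3 (value 6): max_ending_here = 6, max_so_far = 19
Position 4 (value -18): max_ending_here = -12, max_so_far = 19
Position 5 (value 19): max_ending_here = 19, max_so_far = 19
Position 6 (value -16): max_ending_here = 3, max_so_far = 19
Position 7 (value 8): max_ending_here = 11, max_so_far = 19
Position 8 (value 19): max_ending_here = 30, max_so_far = 30
Position 9 (value -6): max_ending_here = 24, max_so_far = 30

Maximum subarray: [19, -16, 8, 19]
Maximum sum: 30

The maximum subarray is [19, -16, 8, 19] with sum 30. This subarray runs from index 5 to index 8.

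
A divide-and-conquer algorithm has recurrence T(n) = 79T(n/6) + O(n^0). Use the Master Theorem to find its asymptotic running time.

Master Theorem for T(n) = 79T(n/6) + O(n^0):

a = 79, b = 6, c = 0
log_b(a) = log_6(79) = 2.4386

Case 1: c = 0 < log_6(79) = 2.4386
T(n) = O(n^(log_6 79))

For T(n) = 79T(n/6) + O(n^0): log_6(79) = 2.4386. This is Case 1 of the Master Theorem (c < log_b(a), work dominated by leaves), giving O(n^(log_6 79)).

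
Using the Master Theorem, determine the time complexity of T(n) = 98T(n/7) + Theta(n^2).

Master Theorem for T(n) = 98T(n/7) + O(n^2):

a = 98, b = 7, c = 2
log_b(a) = log_7(98) = 2.3562

Case 1: c = 2 < log_7(98) = 2.3562
T(n) = O(n^(log_7 98))

For T(n) = 98T(n/7) + O(n^2): log_7(98) = 2.3562. This is Case 1 of the Master Theorem (c < log_b(a), work dominated by leaves), giving O(n^(log_7 98)).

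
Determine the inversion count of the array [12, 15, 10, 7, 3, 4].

Finding inversions in [12, 15, 10, 7, 3, 4]:

(0, 2): arr[0]=12 > arr[2]=10
(0, 3): arr[0]=12 > arr[3]=7
(0, 4): arr[0]=12 > arr[4]=3
(0, 5): arr[0]=12 > arr[5]=4
(1, 2): arr[1]=15 > arr[2]=10
(1, 3): arr[1]=15 > arr[3]=7
(1, 4): arr[1]=15 > arr[4]=3
(1, 5): arr[1]=15 > arr[5]=4
(2, 3): arr[2]=10 > arr[3]=7
(2, 4): arr[2]=10 > arr[4]=3
(2, 5): arr[2]=10 > arr[5]=4
(3, 4): arr[3]=7 > arr[4]=3
(3, 5): arr[3]=7 > arr[5]=4

Total inversions: 13

The array has 13 inversion(s): (0,2), (0,3), (0,4), (0,5), (1,2), (1,3), (1,4), (1,5), (2,3), (2,4), (2,5), (3,4), (3,5). Each pair (i,j) satisfies i < j and arr[i] > arr[j].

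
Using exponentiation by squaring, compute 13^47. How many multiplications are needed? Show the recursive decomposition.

Computing 13^47 by squaring (build up from 13^1; each line after the first costs one multiplication):

13^1 = 13
13^2 = (13^1)^2 = 13^2 = 169
13^4 = (13^2)^2 = 169^2 = 28561
13^5 = 13 * 13^4 = 13 * 28561 = 371293
13^10 = (13^5)^2 = 371293^2 = 137858491849
13^11 = 13 * 13^10 = 13 * 137858491849 = 1792160394037
13^22 = (13^11)^2 = 1792160394037^2 = 3211838877954855105157369
13^23 = 13 * 13^22 = 13 * 3211838877954855105157369 = 41753905413413116367045797
13^46 = (13^23)^2 = 41753905413413116367045797^2 = 1743388617272249143997555461487119439669521095365209
13^47 = 13 * 13^46 = 13 * 1743388617272249143997555461487119439669521095365209 = 22664052024539238871968220999332552715703774239747717

Result: 22664052024539238871968220999332552715703774239747717
Multiplications needed: 9 (9 lines after 13^1)

13^47 = 22664052024539238871968220999332552715703774239747717. Using exponentiation by squaring, this requires 9 multiplications. The key idea: if the exponent is even, square the half-power; if odd, multiply by the base once.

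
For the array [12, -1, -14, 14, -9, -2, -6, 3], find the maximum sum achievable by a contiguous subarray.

Using Kadane's algorithm on [12, -1, -14, 14, -9, -2, -6, 3]:

Scanning through the array:
Position 1 (value -1): max_ending_here = 11, max_so_far = 12
Position 2 (value -14): max_ending_here = -3, max_so_far = 12
Position 3 (value 14): max_ending_here = 14, max_so_far = 14
Position 4 (value -9): max_ending_here = 5, max_so_far = 14
Position 5 (value -2): max_ending_here = 3, max_so_far = 14
Position 6 (value -6): max_ending_here = -3, max_so_far = 14
Position 7 (value 3): max_ending_here = 3, max_so_far = 14

Maximum subarray: [14]
Maximum sum: 14

The maximum subarray is [14] with sum 14. This subarray runs from index 3 to index 3.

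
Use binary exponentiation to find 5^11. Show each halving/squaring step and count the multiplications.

Computing 5^11 by squaring (build up from 5^1; each line after the first costs one multiplication):

5^1 = 5
5^2 = (5^1)^2 = 5^2 = 25
5^4 = (5^2)^2 = 25^2 = 625
5^5 = 5 * 5^4 = 5 * 625 = 3125
5^10 = (5^5)^2 = 3125^2 = 9765625
5^11 = 5 * 5^10 = 5 * 9765625 = 48828125

Result: 48828125
Multiplications needed: 5 (5 lines after 5^1)

5^11 = 48828125. Using exponentiation by squaring, this requires 5 multiplications. The key idea: if the exponent is even, square the half-power; if odd, multiply by the base once.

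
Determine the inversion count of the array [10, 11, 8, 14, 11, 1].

Finding inversions in [10, 11, 8, 14, 11, 1]:

(0, 2): arr[0]=10 > arr[2]=8
(0, 5): arr[0]=10 > arr[5]=1
(1, 2): arr[1]=11 > arr[2]=8
(1, 5): arr[1]=11 > arr[5]=1
(2, 5): arr[2]=8 > arr[5]=1
(3, 4): arr[3]=14 > arr[4]=11
(3, 5): arr[3]=14 > arr[5]=1
(4, 5): arr[4]=11 > arr[5]=1

Total inversions: 8

The array has 8 inversion(s): (0,2), (0,5), (1,2), (1,5), (2,5), (3,4), (3,5), (4,5). Each pair (i,j) satisfies i < j and arr[i] > arr[j].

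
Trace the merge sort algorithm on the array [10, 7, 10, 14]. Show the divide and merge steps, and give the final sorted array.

Merge sort trace:

Split: [10, 7, 10, 14] -> [10, 7] and [10, 14]
  Split: [10, 7] -> [10] and [7]
  Merge: [10] + [7] -> [7, 10]
  Split: [10, 14] -> [10] and [14]
  Merge: [10] + [14] -> [10, 14]
Merge: [7, 10] + [10, 14] -> [7, 10, 10, 14]

Final sorted array: [7, 10, 10, 14]

The merge sort proceeds by recursively splitting the array and merging sorted halves.
After all merges, the sorted array is [7, 10, 10, 14].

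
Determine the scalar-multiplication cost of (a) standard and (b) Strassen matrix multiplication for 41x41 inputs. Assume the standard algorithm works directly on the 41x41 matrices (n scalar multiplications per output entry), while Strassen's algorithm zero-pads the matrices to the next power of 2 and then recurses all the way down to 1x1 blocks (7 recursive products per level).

Matrix multiplication for 41x41 matrices:

Strassen's algorithm requires power-of-2 dimensions. Pad 41x41 to 64x64 (next power of 2).

Standard algorithm: 41^3 = 68921 multiplications
Strassen's algorithm: 7^(log2(64)) = 7^6 = 117649 multiplications
Difference: 68921 - 117649 = -48728 (Strassen uses MORE here due to padding overhead — for small or just-over-power-of-2 n, padding can outweigh the per-level savings)

Standard: 68921 multiplications (41^3). Strassen: 117649 multiplications (7^6, after padding to 64x64). Strassen reduces 8 recursive multiplications to 7 at each level.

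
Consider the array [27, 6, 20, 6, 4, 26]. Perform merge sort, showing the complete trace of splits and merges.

Merge sort trace:

Split: [27, 6, 20, 6, 4, 26] -> [27, 6, 20] and [6, 4, 26]
  Split: [27, 6, 20] -> [27] and [6, 20]
    Split: [6, 20] -> [6] and [20]
    Merge: [6] + [20] -> [6, 20]
  Merge: [27] + [6, 20] -> [6, 20, 27]
  Split: [6, 4, 26] -> [6] and [4, 26]
    Split: [4, 26] -> [4] and [26]
    Merge: [4] + [26] -> [4, 26]
  Merge: [6] + [4, 26] -> [4, 6, 26]
Merge: [6, 20, 27] + [4, 6, 26] -> [4, 6, 6, 20, 26, 27]

Final sorted array: [4, 6, 6, 20, 26, 27]

The merge sort proceeds by recursively splitting the array and merging sorted halves.
After all merges, the sorted array is [4, 6, 6, 20, 26, 27].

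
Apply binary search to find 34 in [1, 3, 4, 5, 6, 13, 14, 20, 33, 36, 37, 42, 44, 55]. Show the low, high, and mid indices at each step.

Binary search for 34 in [1, 3, 4, 5, 6, 13, 14, 20, 33, 36, 37, 42, 44, 55]:

lo=0, hi=13, mid=6, arr[mid]=14 -> 14 < 34, search right half
lo=7, hi=13, mid=10, arr[mid]=37 -> 37 > 34, search left half
lo=7, hi=9, mid=8, arr[mid]=33 -> 33 < 34, search right half
lo=9, hi=9, mid=9, arr[mid]=36 -> 36 > 34, search left half
lo=9 > hi=8, target 34 not found

Binary search determines that 34 is not in the array after 4 comparisons. The search space was exhausted without finding the target.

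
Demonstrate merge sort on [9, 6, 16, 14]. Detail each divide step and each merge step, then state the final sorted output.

Merge sort trace:

Split: [9, 6, 16, 14] -> [9, 6] and [16, 14]
  Split: [9, 6] -> [9] and [6]
  Merge: [9] + [6] -> [6, 9]
  Split: [16, 14] -> [16] and [14]
  Merge: [16] + [14] -> [14, 16]
Merge: [6, 9] + [14, 16] -> [6, 9, 14, 16]

Final sorted array: [6, 9, 14, 16]

The merge sort proceeds by recursively splitting the array and merging sorted halves.
After all merges, the sorted array is [6, 9, 14, 16].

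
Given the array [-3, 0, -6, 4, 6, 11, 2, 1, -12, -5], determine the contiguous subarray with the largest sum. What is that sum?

Using Kadane's algorithm on [-3, 0, -6, 4, 6, 11, 2, 1, -12, -5]:

Scanning through the array:
Position 1 (value 0): max_ending_here = 0, max_so_far = 0
Position 2 (value -6): max_ending_here = -6, max_so_far = 0
Position 3 (value 4): max_ending_here = 4, max_so_far = 4
Position 4 (value 6): max_ending_here = 10, max_so_far = 10
Position 5 (value 11): max_ending_here = 21, max_so_far = 21
Position 6 (value 2): max_ending_here = 23, max_so_far = 23
Position 7 (value 1): max_ending_here = 24, max_so_far = 24
Position 8 (value -12): max_ending_here = 12, max_so_far = 24
Position 9 (value -5): max_ending_here = 7, max_so_far = 24

Maximum subarray: [4, 6, 11, 2, 1]
Maximum sum: 24

The maximum subarray is [4, 6, 11, 2, 1] with sum 24. This subarray runs from index 3 to index 7.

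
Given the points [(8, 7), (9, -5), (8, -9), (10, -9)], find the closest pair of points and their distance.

Computing all pairwise distances among 4 points:

d((8, 7), (9, -5)) = 12.0416
d((8, 7), (8, -9)) = 16.0
d((8, 7), (10, -9)) = 16.1245
d((9, -5), (8, -9)) = 4.1231
d((9, -5), (10, -9)) = 4.1231
d((8, -9), (10, -9)) = 2.0 <-- minimum

Closest pair: (8, -9) and (10, -9) with distance 2.0

The closest pair is (8, -9) and (10, -9) with Euclidean distance 2.0. For 4 points, brute-force pairwise comparison is shown above. For large n, the divide-and-conquer algorithm (sort by x, recurse on halves, check the dividing strip) achieves O(n log n).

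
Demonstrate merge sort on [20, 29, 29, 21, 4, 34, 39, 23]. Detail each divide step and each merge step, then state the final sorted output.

Merge sort trace:

Split: [20, 29, 29, 21, 4, 34, 39, 23] -> [20, 29, 29, 21] and [4, 34, 39, 23]
  Split: [20, 29, 29, 21] -> [20, 29] and [29, 21]
    Split: [20, 29] -> [20] and [29]
    Merge: [20] + [29] -> [20, 29]
    Split: [29, 21] -> [29] and [21]
    Merge: [29] + [21] -> [21, 29]
  Merge: [20, 29] + [21, 29] -> [20, 21, 29, 29]
  Split: [4, 34, 39, 23] -> [4, 34] and [39, 23]
    Split: [4, 34] -> [4] and [34]
    Merge: [4] + [34] -> [4, 34]
    Split: [39, 23] -> [39] and [23]
    Merge: [39] + [23] -> [23, 39]
  Merge: [4, 34] + [23, 39] -> [4, 23, 34, 39]
Merge: [20, 21, 29, 29] + [4, 23, 34, 39] -> [4, 20, 21, 23, 29, 29, 34, 39]

Final sorted array: [4, 20, 21, 23, 29, 29, 34, 39]

The merge sort proceeds by recursively splitting the array and merging sorted halves.
After all merges, the sorted array is [4, 20, 21, 23, 29, 29, 34, 39].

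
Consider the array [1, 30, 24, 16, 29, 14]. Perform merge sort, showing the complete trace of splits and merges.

Merge sort trace:

Split: [1, 30, 24, 16, 29, 14] -> [1, 30, 24] and [16, 29, 14]
  Split: [1, 30, 24] -> [1] and [30, 24]
    Split: [30, 24] -> [30] and [24]
    Merge: [30] + [24] -> [24, 30]
  Merge: [1] + [24, 30] -> [1, 24, 30]
  Split: [16, 29, 14] -> [16] and [29, 14]
    Split: [29, 14] -> [29] and [14]
    Merge: [29] + [14] -> [14, 29]
  Merge: [16] + [14, 29] -> [14, 16, 29]
Merge: [1, 24, 30] + [14, 16, 29] -> [1, 14, 16, 24, 29, 30]

Final sorted array: [1, 14, 16, 24, 29, 30]

The merge sort proceeds by recursively splitting the array and merging sorted halves.
After all merges, the sorted array is [1, 14, 16, 24, 29, 30].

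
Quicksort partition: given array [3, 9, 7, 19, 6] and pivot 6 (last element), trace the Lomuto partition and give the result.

Lomuto partition with pivot = 6:

Initial array: [3, 9, 7, 19, 6]

arr[0]=3 <= 6: swap with position 0, array becomes [3, 9, 7, 19, 6]
arr[1]=9 > 6: no swap
arr[2]=7 > 6: no swap
arr[3]=19 > 6: no swap

Place pivot at position 1: [3, 6, 7, 19, 9]
Pivot position: 1

After partitioning with pivot 6, the array becomes [3, 6, 7, 19, 9]. The pivot is placed at index 1. All elements to the left of the pivot are <= 6, and all elements to the right are > 6.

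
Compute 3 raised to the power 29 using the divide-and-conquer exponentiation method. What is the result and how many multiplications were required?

Computing 3^29 by squaring (build up from 3^1; each line after the first costs one multiplication):

3^1 = 3
3^2 = (3^1)^2 = 3^2 = 9
3^3 = 3 * 3^2 = 3 * 9 = 27
3^6 = (3^3)^2 = 27^2 = 729
3^7 = 3 * 3^6 = 3 * 729 = 2187
3^14 = (3^7)^2 = 2187^2 = 4782969
3^28 = (3^14)^2 = 4782969^2 = 22876792454961
3^29 = 3 * 3^28 = 3 * 22876792454961 = 68630377364883

Result: 68630377364883
Multiplications needed: 7 (7 lines after 3^1)

3^29 = 68630377364883. Using exponentiation by squaring, this requires 7 multiplications. The key idea: if the exponent is even, square the half-power; if odd, multiply by the base once.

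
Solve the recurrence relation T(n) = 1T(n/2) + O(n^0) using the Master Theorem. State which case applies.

Master Theorem for T(n) = 1T(n/2) + O(n^0):

a = 1, b = 2, c = 0
log_b(a) = log_2(1) = 0.0000

Case 2: c = 0 = log_2(1) = 0.0000
T(n) = O(n^0 log n) = O(log n)

For T(n) = 1T(n/2) + O(n^0): log_2(1) = 0.0000. This is Case 2 of the Master Theorem (c = log_b(a), equal work at all levels), giving O(log n).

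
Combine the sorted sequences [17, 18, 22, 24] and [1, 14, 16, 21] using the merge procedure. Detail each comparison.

Merging process:

Compare 17 vs 1: take 1 from right. Merged: [1]
Compare 17 vs 14: take 14 from right. Merged: [1, 14]
Compare 17 vs 16: take 16 from right. Merged: [1, 14, 16]
Compare 17 vs 21: take 17 from left. Merged: [1, 14, 16, 17]
Compare 18 vs 21: take 18 from left. Merged: [1, 14, 16, 17, 18]
Compare 22 vs 21: take 21 from right. Merged: [1, 14, 16, 17, 18, 21]
Append remaining from left: [22, 24]. Merged: [1, 14, 16, 17, 18, 21, 22, 24]

Final merged array: [1, 14, 16, 17, 18, 21, 22, 24]
Total comparisons: 6

The merged array is [1, 14, 16, 17, 18, 21, 22, 24], requiring 6 comparisons. The merge step runs in O(n) time where n is the total number of elements.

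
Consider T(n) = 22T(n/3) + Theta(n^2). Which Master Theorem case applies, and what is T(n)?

Master Theorem for T(n) = 22T(n/3) + O(n^2):

a = 22, b = 3, c = 2
log_b(a) = log_3(22) = 2.8136

Case 1: c = 2 < log_3(22) = 2.8136
T(n) = O(n^(log_3 22))

For T(n) = 22T(n/3) + O(n^2): log_3(22) = 2.8136. This is Case 1 of the Master Theorem (c < log_b(a), work dominated by leaves), giving O(n^(log_3 22)).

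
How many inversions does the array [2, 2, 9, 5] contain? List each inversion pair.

Finding inversions in [2, 2, 9, 5]:

(2, 3): arr[2]=9 > arr[3]=5

Total inversions: 1

The array has 1 inversion(s): (2,3). Each pair (i,j) satisfies i < j and arr[i] > arr[j].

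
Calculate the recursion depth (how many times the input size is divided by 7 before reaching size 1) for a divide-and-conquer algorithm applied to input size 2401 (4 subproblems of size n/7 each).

For divide and conquer with division factor 7:

Problem sizes at each level:
Level 0: 2401
Level 1: 343
Level 2: 49
Level 3: 7
Level 4: 1

The root is level 0 and the size-1 base case is level 4 (the tree spans levels 0 through 4, i.e. 5 levels counting the root), so the depth is the number of divisions: log_7(2401) = 4

The recursion tree depth is log_7(2401) = 4. At each level, the problem size is divided by 7, so it takes 4 divisions to reduce to a base case of size 1. The algorithm makes 4 recursive calls at each level.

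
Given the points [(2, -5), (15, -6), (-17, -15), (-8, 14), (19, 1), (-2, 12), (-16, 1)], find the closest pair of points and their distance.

Computing all pairwise distances among 7 points:

d((2, -5), (15, -6)) = 13.0384
d((2, -5), (-17, -15)) = 21.4709
d((2, -5), (-8, 14)) = 21.4709
d((2, -5), (19, 1)) = 18.0278
d((2, -5), (-2, 12)) = 17.4642
d((2, -5), (-16, 1)) = 18.9737
d((15, -6), (-17, -15)) = 33.2415
d((15, -6), (-8, 14)) = 30.4795
d((15, -6), (19, 1)) = 8.0623
d((15, -6), (-2, 12)) = 24.7588
d((15, -6), (-16, 1)) = 31.7805
d((-17, -15), (-8, 14)) = 30.3645
d((-17, -15), (19, 1)) = 39.3954
d((-17, -15), (-2, 12)) = 30.8869
d((-17, -15), (-16, 1)) = 16.0312
d((-8, 14), (19, 1)) = 29.9666
d((-8, 14), (-2, 12)) = 6.3246 <-- minimum
d((-8, 14), (-16, 1)) = 15.2643
d((19, 1), (-2, 12)) = 23.7065
d((19, 1), (-16, 1)) = 35.0
d((-2, 12), (-16, 1)) = 17.8045

Closest pair: (-8, 14) and (-2, 12) with distance 6.3246

The closest pair is (-8, 14) and (-2, 12) with Euclidean distance 6.3246. For 7 points, brute-force pairwise comparison is shown above. For large n, the divide-and-conquer algorithm (sort by x, recurse on halves, check the dividing strip) achieves O(n log n).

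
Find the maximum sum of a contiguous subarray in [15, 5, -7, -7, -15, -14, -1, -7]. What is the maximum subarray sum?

Using Kadane's algorithm on [15, 5, -7, -7, -15, -14, -1, -7]:

Scanning through the array:
Position 1 (value 5): max_ending_here = 20, max_so_far = 20
Position 2 (value -7): max_ending_here = 13, max_so_far = 20
Position 3 (value -7): max_ending_here = 6, max_so_far = 20
Position 4 (value -15): max_ending_here = -9, max_so_far = 20
Position 5 (value -14): max_ending_here = -14, max_so_far = 20
Position 6 (value -1): max_ending_here = -1, max_so_far = 20
Position 7 (value -7): max_ending_here = -7, max_so_far = 20

Maximum subarray: [15, 5]
Maximum sum: 20

The maximum subarray is [15, 5] with sum 20. This subarray runs from index 0 to index 1.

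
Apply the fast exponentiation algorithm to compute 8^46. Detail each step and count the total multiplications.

Computing 8^46 by squaring (build up from 8^1; each line after the first costs one multiplication):

8^1 = 8
8^2 = (8^1)^2 = 8^2 = 64
8^4 = (8^2)^2 = 64^2 = 4096
8^5 = 8 * 8^4 = 8 * 4096 = 32768
8^10 = (8^5)^2 = 32768^2 = 1073741824
8^11 = 8 * 8^10 = 8 * 1073741824 = 8589934592
8^22 = (8^11)^2 = 8589934592^2 = 73786976294838206464
8^23 = 8 * 8^22 = 8 * 73786976294838206464 = 590295810358705651712
8^46 = (8^23)^2 = 590295810358705651712^2 = 348449143727040986586495598010130648530944

Result: 348449143727040986586495598010130648530944
Multiplications needed: 8 (8 lines after 8^1)

8^46 = 348449143727040986586495598010130648530944. Using exponentiation by squaring, this requires 8 multiplications. The key idea: if the exponent is even, square the half-power; if odd, multiply by the base once.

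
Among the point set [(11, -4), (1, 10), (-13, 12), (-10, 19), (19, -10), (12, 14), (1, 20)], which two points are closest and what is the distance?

Computing all pairwise distances among 7 points:

d((11, -4), (1, 10)) = 17.2047
d((11, -4), (-13, 12)) = 28.8444
d((11, -4), (-10, 19)) = 31.1448
d((11, -4), (19, -10)) = 10.0
d((11, -4), (12, 14)) = 18.0278
d((11, -4), (1, 20)) = 26.0
d((1, 10), (-13, 12)) = 14.1421
d((1, 10), (-10, 19)) = 14.2127
d((1, 10), (19, -10)) = 26.9072
d((1, 10), (12, 14)) = 11.7047
d((1, 10), (1, 20)) = 10.0
d((-13, 12), (-10, 19)) = 7.6158 <-- minimum
d((-13, 12), (19, -10)) = 38.833
d((-13, 12), (12, 14)) = 25.0799
d((-13, 12), (1, 20)) = 16.1245
d((-10, 19), (19, -10)) = 41.0122
d((-10, 19), (12, 14)) = 22.561
d((-10, 19), (1, 20)) = 11.0454
d((19, -10), (12, 14)) = 25.0
d((19, -10), (1, 20)) = 34.9857
d((12, 14), (1, 20)) = 12.53

Closest pair: (-13, 12) and (-10, 19) with distance 7.6158

The closest pair is (-13, 12) and (-10, 19) with Euclidean distance 7.6158. For 7 points, brute-force pairwise comparison is shown above. For large n, the divide-and-conquer algorithm (sort by x, recurse on halves, check the dividing strip) achieves O(n log n).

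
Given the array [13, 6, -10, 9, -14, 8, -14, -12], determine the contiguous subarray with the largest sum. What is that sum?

Using Kadane's algorithm on [13, 6, -10, 9, -14, 8, -14, -12]:

Scanning through the array:
Position 1 (value 6): max_ending_here = 19, max_so_far = 19
Position 2 (value -10): max_ending_here = 9, max_so_far = 19
Position 3 (value 9): max_ending_here = 18, max_so_far = 19
Position 4 (value -14): max_ending_here = 4, max_so_far = 19
Position 5 (value 8): max_ending_here = 12, max_so_far = 19
Position 6 (value -14): max_ending_here = -2, max_so_far = 19
Position 7 (value -12): max_ending_here = -12, max_so_far = 19

Maximum subarray: [13, 6]
Maximum sum: 19

The maximum subarray is [13, 6] with sum 19. This subarray runs from index 0 to index 1.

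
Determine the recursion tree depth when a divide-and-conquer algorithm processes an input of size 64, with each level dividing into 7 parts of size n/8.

For divide and conquer with division factor 8:

Problem sizes at each level:
Level 0: 64
Level 1: 8
Level 2: 1

The root is level 0 and the size-1 base case is level 2 (the tree spans levels 0 through 2, i.e. 3 levels counting the root), so the depth is the number of divisions: log_8(64) = 2

The recursion tree depth is log_8(64) = 2. At each level, the problem size is divided by 8, so it takes 2 divisions to reduce to a base case of size 1. The algorithm makes 7 recursive calls at each level.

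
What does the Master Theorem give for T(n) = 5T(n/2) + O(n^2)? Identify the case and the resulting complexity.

Master Theorem for T(n) = 5T(n/2) + O(n^2):

a = 5, b = 2, c = 2
log_b(a) = log_2(5) = 2.3219

Case 1: c = 2 < log_2(5) = 2.3219
T(n) = O(n^(log_2 5))

For T(n) = 5T(n/2) + O(n^2): log_2(5) = 2.3219. This is Case 1 of the Master Theorem (c < log_b(a), work dominated by leaves), giving O(n^(log_2 5)).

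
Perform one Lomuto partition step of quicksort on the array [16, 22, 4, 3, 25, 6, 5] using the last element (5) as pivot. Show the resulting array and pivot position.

Lomuto partition with pivot = 5:

Initial array: [16, 22, 4, 3, 25, 6, 5]

arr[0]=16 > 5: no swap
arr[1]=22 > 5: no swap
arr[2]=4 <= 5: swap with position 0, array becomes [4, 22, 16, 3, 25, 6, 5]
arr[3]=3 <= 5: swap with position 1, array becomes [4, 3, 16, 22, 25, 6, 5]
arr[4]=25 > 5: no swap
arr[5]=6 > 5: no swap

Place pivot at position 2: [4, 3, 5, 22, 25, 6, 16]
Pivot position: 2

After partitioning with pivot 5, the array becomes [4, 3, 5, 22, 25, 6, 16]. The pivot is placed at index 2. All elements to the left of the pivot are <= 5, and all elements to the right are > 5.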